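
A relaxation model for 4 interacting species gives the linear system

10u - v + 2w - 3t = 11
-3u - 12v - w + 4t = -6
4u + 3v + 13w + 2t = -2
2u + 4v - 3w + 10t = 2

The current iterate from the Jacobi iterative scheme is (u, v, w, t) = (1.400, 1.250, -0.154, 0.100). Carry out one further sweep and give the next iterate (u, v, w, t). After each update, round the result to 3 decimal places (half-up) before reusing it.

(1.286, 0.196, -0.888, -0.626)

One sweep:
  u = (11 - (-1)·1.250 - (2)·-0.154 - (-3)·0.100) / (10) = 1.286
  v = (-6 - (-3)·1.400 - (-1)·-0.154 - (4)·0.100) / (-12) = 0.196
  w = (-2 - (4)·1.400 - (3)·1.250 - (2)·0.100) / (13) = -0.888
  t = (2 - (2)·1.400 - (4)·1.250 - (-3)·-0.154) / (10) = -0.626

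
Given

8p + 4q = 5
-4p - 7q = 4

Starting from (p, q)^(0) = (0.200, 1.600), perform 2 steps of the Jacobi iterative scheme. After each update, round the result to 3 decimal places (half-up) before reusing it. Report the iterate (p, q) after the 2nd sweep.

Iteration 1:
  p = (5 - (4)·1.600) / (8) = -0.175
  q = (4 - (-4)·0.200) / (-7) = -0.686
Iteration 2:
  p = (5 - (4)·-0.686) / (8) = 0.968
  q = (4 - (-4)·-0.175) / (-7) = -0.471

(0.968, -0.471)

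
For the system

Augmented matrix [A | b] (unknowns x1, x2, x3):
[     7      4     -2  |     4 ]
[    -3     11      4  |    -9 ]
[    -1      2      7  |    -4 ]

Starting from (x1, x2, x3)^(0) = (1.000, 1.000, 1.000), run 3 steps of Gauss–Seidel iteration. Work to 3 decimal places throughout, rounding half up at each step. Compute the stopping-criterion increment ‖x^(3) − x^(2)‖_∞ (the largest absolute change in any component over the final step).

Iteration 1:
  x1 = (4 - (4)·1.000 - (-2)·1.000) / (7) = 0.286
  x2 = (-9 - (-3)·0.286 - (4)·1.000) / (11) = -1.104
  x3 = (-4 - (-1)·0.286 - (2)·-1.104) / (7) = -0.215
Iteration 2:
  x1 = (4 - (4)·-1.104 - (-2)·-0.215) / (7) = 1.141
  x2 = (-9 - (-3)·1.141 - (4)·-0.215) / (11) = -0.429
  x3 = (-4 - (-1)·1.141 - (2)·-0.429) / (7) = -0.286
Iteration 3:
  x1 = (4 - (4)·-0.429 - (-2)·-0.286) / (7) = 0.735
  x2 = (-9 - (-3)·0.735 - (4)·-0.286) / (11) = -0.514
  x3 = (-4 - (-1)·0.735 - (2)·-0.514) / (7) = -0.320
Change: (-0.406, -0.085, -0.034) → max |·| = 0.406

0.406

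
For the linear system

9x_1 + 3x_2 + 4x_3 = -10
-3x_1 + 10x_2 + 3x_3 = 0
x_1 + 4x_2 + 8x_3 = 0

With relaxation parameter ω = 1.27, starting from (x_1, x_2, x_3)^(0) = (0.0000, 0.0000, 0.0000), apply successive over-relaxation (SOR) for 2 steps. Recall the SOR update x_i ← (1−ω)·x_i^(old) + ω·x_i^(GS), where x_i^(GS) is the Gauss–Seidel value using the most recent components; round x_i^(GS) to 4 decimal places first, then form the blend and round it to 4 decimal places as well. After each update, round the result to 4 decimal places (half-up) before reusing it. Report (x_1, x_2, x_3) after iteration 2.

Iteration 1:
  x_1: GS value = (-10 - (3)·0.0000 - (4)·0.0000) / (9) = -1.1111;  x_1 ← (1−ω)·0.0000 + ω·-1.1111 = -1.4111
  x_2: GS value = (0 - (-3)·-1.4111 - (3)·0.0000) / (10) = -0.4233;  x_2 ← (1−ω)·0.0000 + ω·-0.4233 = -0.5376
  x_3: GS value = (0 - (1)·-1.4111 - (4)·-0.5376) / (8) = 0.4452;  x_3 ← (1−ω)·0.0000 + ω·0.4452 = 0.5654
Iteration 2:
  x_1: GS value = (-10 - (3)·-0.5376 - (4)·0.5654) / (9) = -1.1832;  x_1 ← (1−ω)·-1.4111 + ω·-1.1832 = -1.1217
  x_2: GS value = (0 - (-3)·-1.1217 - (3)·0.5654) / (10) = -0.5061;  x_2 ← (1−ω)·-0.5376 + ω·-0.5061 = -0.4976
  x_3: GS value = (0 - (1)·-1.1217 - (4)·-0.4976) / (8) = 0.3890;  x_3 ← (1−ω)·0.5654 + ω·0.3890 = 0.3414

(-1.1217, -0.4976, 0.3414)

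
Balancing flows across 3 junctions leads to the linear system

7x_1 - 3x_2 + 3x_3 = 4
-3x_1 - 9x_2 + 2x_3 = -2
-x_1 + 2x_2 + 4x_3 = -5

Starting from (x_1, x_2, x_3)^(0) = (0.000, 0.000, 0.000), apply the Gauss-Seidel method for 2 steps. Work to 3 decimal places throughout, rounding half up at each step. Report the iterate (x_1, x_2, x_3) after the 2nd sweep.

(1.066, -0.383, -0.792)

Iteration 1:
  x_1 = (4 - (-3)·0.000 - (3)·0.000) / (7) = 0.571
  x_2 = (-2 - (-3)·0.571 - (2)·0.000) / (-9) = 0.032
  x_3 = (-5 - (-1)·0.571 - (2)·0.032) / (4) = -1.123
Iteration 2:
  x_1 = (4 - (-3)·0.032 - (3)·-1.123) / (7) = 1.066
  x_2 = (-2 - (-3)·1.066 - (2)·-1.123) / (-9) = -0.383
  x_3 = (-5 - (-1)·1.066 - (2)·-0.383) / (4) = -0.792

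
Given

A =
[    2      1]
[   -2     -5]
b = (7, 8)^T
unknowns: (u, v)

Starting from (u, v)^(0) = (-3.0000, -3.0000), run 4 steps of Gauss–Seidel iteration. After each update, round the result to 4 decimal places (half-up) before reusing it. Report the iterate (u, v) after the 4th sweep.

(5.3720, -3.7488)

Iteration 1:
  u = (7 - (1)·-3.0000) / (2) = 5.0000
  v = (8 - (-2)·5.0000) / (-5) = -3.6000
Iteration 2:
  u = (7 - (1)·-3.6000) / (2) = 5.3000
  v = (8 - (-2)·5.3000) / (-5) = -3.7200
Iteration 3:
  u = (7 - (1)·-3.7200) / (2) = 5.3600
  v = (8 - (-2)·5.3600) / (-5) = -3.7440
Iteration 4:
  u = (7 - (1)·-3.7440) / (2) = 5.3720
  v = (8 - (-2)·5.3720) / (-5) = -3.7488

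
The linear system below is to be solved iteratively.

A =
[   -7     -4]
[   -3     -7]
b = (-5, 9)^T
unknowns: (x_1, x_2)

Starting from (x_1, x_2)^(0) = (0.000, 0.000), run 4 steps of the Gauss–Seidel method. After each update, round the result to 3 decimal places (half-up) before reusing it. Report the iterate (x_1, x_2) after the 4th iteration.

Iteration 1:
  x_1 = (-5 - (-4)·0.000) / (-7) = 0.714
  x_2 = (9 - (-3)·0.714) / (-7) = -1.592
Iteration 2:
  x_1 = (-5 - (-4)·-1.592) / (-7) = 1.624
  x_2 = (9 - (-3)·1.624) / (-7) = -1.982
Iteration 3:
  x_1 = (-5 - (-4)·-1.982) / (-7) = 1.847
  x_2 = (9 - (-3)·1.847) / (-7) = -2.077
Iteration 4:
  x_1 = (-5 - (-4)·-2.077) / (-7) = 1.901
  x_2 = (9 - (-3)·1.901) / (-7) = -2.100

(1.901, -2.100)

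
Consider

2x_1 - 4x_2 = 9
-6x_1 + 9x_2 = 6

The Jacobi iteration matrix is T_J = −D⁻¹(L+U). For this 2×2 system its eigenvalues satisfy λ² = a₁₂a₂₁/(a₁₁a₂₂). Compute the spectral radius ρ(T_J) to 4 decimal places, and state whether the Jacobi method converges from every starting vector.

a₁₂a₂₁/(a₁₁a₂₂) = (-4)·(-6) / ((2)·(9)) = 1.333333
ρ = √|1.333333| = √1.333333 = 1.1547
ρ > 1, so Jacobi diverges

1.1547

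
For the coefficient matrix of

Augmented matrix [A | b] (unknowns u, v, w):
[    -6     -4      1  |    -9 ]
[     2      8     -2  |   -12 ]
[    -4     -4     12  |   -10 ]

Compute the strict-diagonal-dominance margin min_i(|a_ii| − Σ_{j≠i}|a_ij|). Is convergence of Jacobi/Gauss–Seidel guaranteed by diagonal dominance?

1

row 1: |-6| − (4+1) = 1
row 2: |8| − (2+2) = 4
row 3: |12| − (4+4) = 4
minimum over rows = 1 → strictly diagonally dominant (convergence guaranteed)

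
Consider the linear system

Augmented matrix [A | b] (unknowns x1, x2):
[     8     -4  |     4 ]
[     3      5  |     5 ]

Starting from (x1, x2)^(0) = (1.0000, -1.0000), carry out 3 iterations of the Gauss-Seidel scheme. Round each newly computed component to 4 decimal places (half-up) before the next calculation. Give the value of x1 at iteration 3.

0.7000

Iteration 1:
  x1 = (4 - (-4)·-1.0000) / (8) = 0.0000
  x2 = (5 - (3)·0.0000) / (5) = 1.0000
Iteration 2:
  x1 = (4 - (-4)·1.0000) / (8) = 1.0000
  x2 = (5 - (3)·1.0000) / (5) = 0.4000
Iteration 3:
  x1 = (4 - (-4)·0.4000) / (8) = 0.7000
  x2 = (5 - (3)·0.7000) / (5) = 0.5800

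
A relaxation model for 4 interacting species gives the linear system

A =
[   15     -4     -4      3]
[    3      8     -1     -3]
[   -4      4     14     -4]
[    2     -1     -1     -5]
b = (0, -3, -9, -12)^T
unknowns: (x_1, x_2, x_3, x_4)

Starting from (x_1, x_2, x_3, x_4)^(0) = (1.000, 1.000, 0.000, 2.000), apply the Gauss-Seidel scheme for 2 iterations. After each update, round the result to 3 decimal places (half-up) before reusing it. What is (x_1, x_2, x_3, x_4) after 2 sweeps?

(-0.410, 0.615, -0.276, 2.168)

Iteration 1:
  x_1 = (0 - (-4)·1.000 - (-4)·0.000 - (3)·2.000) / (15) = -0.133
  x_2 = (-3 - (3)·-0.133 - (-1)·0.000 - (-3)·2.000) / (8) = 0.425
  x_3 = (-9 - (-4)·-0.133 - (4)·0.425 - (-4)·2.000) / (14) = -0.231
  x_4 = (-12 - (2)·-0.133 - (-1)·0.425 - (-1)·-0.231) / (-5) = 2.308
Iteration 2:
  x_1 = (0 - (-4)·0.425 - (-4)·-0.231 - (3)·2.308) / (15) = -0.410
  x_2 = (-3 - (3)·-0.410 - (-1)·-0.231 - (-3)·2.308) / (8) = 0.615
  x_3 = (-9 - (-4)·-0.410 - (4)·0.615 - (-4)·2.308) / (14) = -0.276
  x_4 = (-12 - (2)·-0.410 - (-1)·0.615 - (-1)·-0.276) / (-5) = 2.168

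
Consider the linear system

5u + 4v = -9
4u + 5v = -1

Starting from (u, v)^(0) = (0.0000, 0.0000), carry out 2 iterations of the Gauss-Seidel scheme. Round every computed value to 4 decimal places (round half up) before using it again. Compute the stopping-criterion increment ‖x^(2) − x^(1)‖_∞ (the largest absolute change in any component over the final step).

Iteration 1:
  u = (-9 - (4)·0.0000) / (5) = -1.8000
  v = (-1 - (4)·-1.8000) / (5) = 1.2400
Iteration 2:
  u = (-9 - (4)·1.2400) / (5) = -2.7920
  v = (-1 - (4)·-2.7920) / (5) = 2.0336
Change: (-0.9920, 0.7936) → max |·| = 0.9920

0.9920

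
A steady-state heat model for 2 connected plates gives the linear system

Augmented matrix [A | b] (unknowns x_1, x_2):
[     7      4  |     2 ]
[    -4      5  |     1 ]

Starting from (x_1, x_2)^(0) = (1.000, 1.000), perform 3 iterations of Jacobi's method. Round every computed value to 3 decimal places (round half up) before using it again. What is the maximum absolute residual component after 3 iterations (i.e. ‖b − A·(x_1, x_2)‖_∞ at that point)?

2.353

Iteration 1:
  x_1 = (2 - (4)·1.000) / (7) = -0.286
  x_2 = (1 - (-4)·1.000) / (5) = 1.000
Iteration 2:
  x_1 = (2 - (4)·1.000) / (7) = -0.286
  x_2 = (1 - (-4)·-0.286) / (5) = -0.029
Iteration 3:
  x_1 = (2 - (4)·-0.029) / (7) = 0.302
  x_2 = (1 - (-4)·-0.286) / (5) = -0.029
Residual b − A·x = (0.002, 2.353); ∞-norm = 2.353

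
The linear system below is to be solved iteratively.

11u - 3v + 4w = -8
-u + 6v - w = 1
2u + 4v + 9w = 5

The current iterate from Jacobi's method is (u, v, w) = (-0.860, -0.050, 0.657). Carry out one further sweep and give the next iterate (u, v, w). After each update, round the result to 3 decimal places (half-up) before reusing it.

One sweep:
  u = (-8 - (-3)·-0.050 - (4)·0.657) / (11) = -0.980
  v = (1 - (-1)·-0.860 - (-1)·0.657) / (6) = 0.133
  w = (5 - (2)·-0.860 - (4)·-0.050) / (9) = 0.769

(-0.980, 0.133, 0.769)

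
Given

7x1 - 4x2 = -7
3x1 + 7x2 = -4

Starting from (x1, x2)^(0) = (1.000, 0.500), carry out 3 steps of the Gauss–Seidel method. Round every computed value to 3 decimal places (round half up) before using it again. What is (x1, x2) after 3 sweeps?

Iteration 1:
  x1 = (-7 - (-4)·0.500) / (7) = -0.714
  x2 = (-4 - (3)·-0.714) / (7) = -0.265
Iteration 2:
  x1 = (-7 - (-4)·-0.265) / (7) = -1.151
  x2 = (-4 - (3)·-1.151) / (7) = -0.078
Iteration 3:
  x1 = (-7 - (-4)·-0.078) / (7) = -1.045
  x2 = (-4 - (3)·-1.045) / (7) = -0.124

(-1.045, -0.124)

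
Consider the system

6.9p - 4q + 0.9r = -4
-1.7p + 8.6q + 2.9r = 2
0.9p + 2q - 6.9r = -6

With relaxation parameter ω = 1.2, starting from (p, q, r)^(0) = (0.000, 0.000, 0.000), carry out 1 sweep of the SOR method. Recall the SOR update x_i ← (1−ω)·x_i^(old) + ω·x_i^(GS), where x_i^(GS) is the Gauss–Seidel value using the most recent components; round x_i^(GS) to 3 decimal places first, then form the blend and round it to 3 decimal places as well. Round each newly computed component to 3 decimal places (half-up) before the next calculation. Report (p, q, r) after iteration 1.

Iteration 1:
  p: GS value = (-4 - (-4)·0.000 - (0.9)·0.000) / (6.9) = -0.580;  p ← (1−ω)·0.000 + ω·-0.580 = -0.696
  q: GS value = (2 - (-1.7)·-0.696 - (2.9)·0.000) / (8.6) = 0.095;  q ← (1−ω)·0.000 + ω·0.095 = 0.114
  r: GS value = (-6 - (0.9)·-0.696 - (2)·0.114) / (-6.9) = 0.812;  r ← (1−ω)·0.000 + ω·0.812 = 0.974

(-0.696, 0.114, 0.974)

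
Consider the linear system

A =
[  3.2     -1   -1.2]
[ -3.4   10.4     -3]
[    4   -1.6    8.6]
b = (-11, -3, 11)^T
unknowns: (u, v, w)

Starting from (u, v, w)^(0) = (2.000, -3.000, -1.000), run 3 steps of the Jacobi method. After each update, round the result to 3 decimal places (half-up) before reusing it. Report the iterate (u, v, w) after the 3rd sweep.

(-2.718, -0.420, 2.549)

Iteration 1:
  u = (-11 - (-1)·-3.000 - (-1.2)·-1.000) / (3.2) = -4.750
  v = (-3 - (-3.4)·2.000 - (-3)·-1.000) / (10.4) = 0.077
  w = (11 - (4)·2.000 - (-1.6)·-3.000) / (8.6) = -0.209
Iteration 2:
  u = (-11 - (-1)·0.077 - (-1.2)·-0.209) / (3.2) = -3.492
  v = (-3 - (-3.4)·-4.750 - (-3)·-0.209) / (10.4) = -1.902
  w = (11 - (4)·-4.750 - (-1.6)·0.077) / (8.6) = 3.503
Iteration 3:
  u = (-11 - (-1)·-1.902 - (-1.2)·3.503) / (3.2) = -2.718
  v = (-3 - (-3.4)·-3.492 - (-3)·3.503) / (10.4) = -0.420
  w = (11 - (4)·-3.492 - (-1.6)·-1.902) / (8.6) = 2.549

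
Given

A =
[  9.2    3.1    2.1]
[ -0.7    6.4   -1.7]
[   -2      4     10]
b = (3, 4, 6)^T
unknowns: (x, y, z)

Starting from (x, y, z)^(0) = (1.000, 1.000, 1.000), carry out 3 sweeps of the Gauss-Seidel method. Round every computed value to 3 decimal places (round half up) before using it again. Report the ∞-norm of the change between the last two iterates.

Iteration 1:
  x = (3 - (3.1)·1.000 - (2.1)·1.000) / (9.2) = -0.239
  y = (4 - (-0.7)·-0.239 - (-1.7)·1.000) / (6.4) = 0.864
  z = (6 - (-2)·-0.239 - (4)·0.864) / (10) = 0.207
Iteration 2:
  x = (3 - (3.1)·0.864 - (2.1)·0.207) / (9.2) = -0.012
  y = (4 - (-0.7)·-0.012 - (-1.7)·0.207) / (6.4) = 0.679
  z = (6 - (-2)·-0.012 - (4)·0.679) / (10) = 0.326
Iteration 3:
  x = (3 - (3.1)·0.679 - (2.1)·0.326) / (9.2) = 0.023
  y = (4 - (-0.7)·0.023 - (-1.7)·0.326) / (6.4) = 0.714
  z = (6 - (-2)·0.023 - (4)·0.714) / (10) = 0.319
Change: (0.035, 0.035, -0.007) → max |·| = 0.035

0.035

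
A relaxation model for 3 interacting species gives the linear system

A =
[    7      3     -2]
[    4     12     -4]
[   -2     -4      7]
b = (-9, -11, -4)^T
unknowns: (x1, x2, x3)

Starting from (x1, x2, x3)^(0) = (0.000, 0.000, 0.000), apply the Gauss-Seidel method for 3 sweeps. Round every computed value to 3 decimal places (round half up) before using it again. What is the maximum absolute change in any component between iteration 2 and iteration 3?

0.110

Iteration 1:
  x1 = (-9 - (3)·0.000 - (-2)·0.000) / (7) = -1.286
  x2 = (-11 - (4)·-1.286 - (-4)·0.000) / (12) = -0.488
  x3 = (-4 - (-2)·-1.286 - (-4)·-0.488) / (7) = -1.218
Iteration 2:
  x1 = (-9 - (3)·-0.488 - (-2)·-1.218) / (7) = -1.425
  x2 = (-11 - (4)·-1.425 - (-4)·-1.218) / (12) = -0.848
  x3 = (-4 - (-2)·-1.425 - (-4)·-0.848) / (7) = -1.463
Iteration 3:
  x1 = (-9 - (3)·-0.848 - (-2)·-1.463) / (7) = -1.340
  x2 = (-11 - (4)·-1.340 - (-4)·-1.463) / (12) = -0.958
  x3 = (-4 - (-2)·-1.340 - (-4)·-0.958) / (7) = -1.502
Change: (0.085, -0.110, -0.039) → max |·| = 0.110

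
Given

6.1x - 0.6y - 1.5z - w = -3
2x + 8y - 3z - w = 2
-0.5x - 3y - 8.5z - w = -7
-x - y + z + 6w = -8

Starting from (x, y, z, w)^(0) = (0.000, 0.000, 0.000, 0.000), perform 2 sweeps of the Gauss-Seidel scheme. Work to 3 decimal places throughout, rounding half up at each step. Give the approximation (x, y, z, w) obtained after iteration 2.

(-0.519, 0.466, 0.863, -1.486)

Iteration 1:
  x = (-3 - (-0.6)·0.000 - (-1.5)·0.000 - (-1)·0.000) / (6.1) = -0.492
  y = (2 - (2)·-0.492 - (-3)·0.000 - (-1)·0.000) / (8) = 0.373
  z = (-7 - (-0.5)·-0.492 - (-3)·0.373 - (-1)·0.000) / (-8.5) = 0.721
  w = (-8 - (-1)·-0.492 - (-1)·0.373 - (1)·0.721) / (6) = -1.473
Iteration 2:
  x = (-3 - (-0.6)·0.373 - (-1.5)·0.721 - (-1)·-1.473) / (6.1) = -0.519
  y = (2 - (2)·-0.519 - (-3)·0.721 - (-1)·-1.473) / (8) = 0.466
  z = (-7 - (-0.5)·-0.519 - (-3)·0.466 - (-1)·-1.473) / (-8.5) = 0.863
  w = (-8 - (-1)·-0.519 - (-1)·0.466 - (1)·0.863) / (6) = -1.486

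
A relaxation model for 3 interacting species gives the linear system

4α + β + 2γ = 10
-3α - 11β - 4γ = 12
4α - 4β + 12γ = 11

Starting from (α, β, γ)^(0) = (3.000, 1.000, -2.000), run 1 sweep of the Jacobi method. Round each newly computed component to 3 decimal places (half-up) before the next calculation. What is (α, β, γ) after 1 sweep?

Iteration 1:
  α = (10 - (1)·1.000 - (2)·-2.000) / (4) = 3.250
  β = (12 - (-3)·3.000 - (-4)·-2.000) / (-11) = -1.182
  γ = (11 - (4)·3.000 - (-4)·1.000) / (12) = 0.250

(3.250, -1.182, 0.250)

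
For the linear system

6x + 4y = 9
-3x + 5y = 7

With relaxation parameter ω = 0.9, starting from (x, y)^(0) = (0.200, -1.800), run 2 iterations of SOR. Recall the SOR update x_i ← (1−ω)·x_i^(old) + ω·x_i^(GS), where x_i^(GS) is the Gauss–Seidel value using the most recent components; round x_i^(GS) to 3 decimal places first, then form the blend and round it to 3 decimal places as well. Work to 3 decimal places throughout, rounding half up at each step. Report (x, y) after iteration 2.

(0.153, 1.583)

Iteration 1:
  x: GS value = (9 - (4)·-1.800) / (6) = 2.700;  x ← (1−ω)·0.200 + ω·2.700 = 2.450
  y: GS value = (7 - (-3)·2.450) / (5) = 2.870;  y ← (1−ω)·-1.800 + ω·2.870 = 2.403
Iteration 2:
  x: GS value = (9 - (4)·2.403) / (6) = -0.102;  x ← (1−ω)·2.450 + ω·-0.102 = 0.153
  y: GS value = (7 - (-3)·0.153) / (5) = 1.492;  y ← (1−ω)·2.403 + ω·1.492 = 1.583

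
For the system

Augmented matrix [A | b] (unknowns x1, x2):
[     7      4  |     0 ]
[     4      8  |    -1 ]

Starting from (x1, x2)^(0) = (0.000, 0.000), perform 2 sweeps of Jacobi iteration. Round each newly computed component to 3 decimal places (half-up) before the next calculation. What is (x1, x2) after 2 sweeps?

(0.071, -0.125)

Iteration 1:
  x1 = (0 - (4)·0.000) / (7) = 0.000
  x2 = (-1 - (4)·0.000) / (8) = -0.125
Iteration 2:
  x1 = (0 - (4)·-0.125) / (7) = 0.071
  x2 = (-1 - (4)·0.000) / (8) = -0.125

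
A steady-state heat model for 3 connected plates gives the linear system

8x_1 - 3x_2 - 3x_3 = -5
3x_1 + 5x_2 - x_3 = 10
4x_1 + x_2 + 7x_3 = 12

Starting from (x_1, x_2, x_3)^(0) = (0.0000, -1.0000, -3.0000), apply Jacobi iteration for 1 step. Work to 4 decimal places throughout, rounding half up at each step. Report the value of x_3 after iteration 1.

1.8571

Iteration 1:
  x_1 = (-5 - (-3)·-1.0000 - (-3)·-3.0000) / (8) = -2.1250
  x_2 = (10 - (3)·0.0000 - (-1)·-3.0000) / (5) = 1.4000
  x_3 = (12 - (4)·0.0000 - (1)·-1.0000) / (7) = 1.8571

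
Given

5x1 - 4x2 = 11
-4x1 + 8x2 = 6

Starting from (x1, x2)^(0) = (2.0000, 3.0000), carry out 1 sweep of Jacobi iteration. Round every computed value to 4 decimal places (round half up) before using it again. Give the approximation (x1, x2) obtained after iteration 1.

(4.6000, 1.7500)

Iteration 1:
  x1 = (11 - (-4)·3.0000) / (5) = 4.6000
  x2 = (6 - (-4)·2.0000) / (8) = 1.7500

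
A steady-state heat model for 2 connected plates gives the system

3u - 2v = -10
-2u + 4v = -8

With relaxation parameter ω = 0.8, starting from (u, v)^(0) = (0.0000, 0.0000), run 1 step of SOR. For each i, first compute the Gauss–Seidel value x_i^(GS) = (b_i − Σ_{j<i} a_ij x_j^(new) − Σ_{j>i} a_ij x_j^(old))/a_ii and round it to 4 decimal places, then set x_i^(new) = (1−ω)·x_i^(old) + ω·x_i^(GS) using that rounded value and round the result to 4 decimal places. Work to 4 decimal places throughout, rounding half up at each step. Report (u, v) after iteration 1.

(-2.6666, -2.6666)

Iteration 1:
  u: GS value = (-10 - (-2)·0.0000) / (3) = -3.3333;  u ← (1−ω)·0.0000 + ω·-3.3333 = -2.6666
  v: GS value = (-8 - (-2)·-2.6666) / (4) = -3.3333;  v ← (1−ω)·0.0000 + ω·-3.3333 = -2.6666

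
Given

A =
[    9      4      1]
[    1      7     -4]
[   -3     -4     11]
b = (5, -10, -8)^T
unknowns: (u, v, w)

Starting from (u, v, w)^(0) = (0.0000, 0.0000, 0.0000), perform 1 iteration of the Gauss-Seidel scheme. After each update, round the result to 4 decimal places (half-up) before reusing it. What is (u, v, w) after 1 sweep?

Iteration 1:
  u = (5 - (4)·0.0000 - (1)·0.0000) / (9) = 0.5556
  v = (-10 - (1)·0.5556 - (-4)·0.0000) / (7) = -1.5079
  w = (-8 - (-3)·0.5556 - (-4)·-1.5079) / (11) = -1.1241

(0.5556, -1.5079, -1.1241)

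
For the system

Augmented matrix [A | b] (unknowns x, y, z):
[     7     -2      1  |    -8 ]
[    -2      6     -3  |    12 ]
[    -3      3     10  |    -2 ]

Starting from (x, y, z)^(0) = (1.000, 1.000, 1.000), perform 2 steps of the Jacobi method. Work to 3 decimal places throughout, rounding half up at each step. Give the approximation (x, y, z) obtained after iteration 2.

Iteration 1:
  x = (-8 - (-2)·1.000 - (1)·1.000) / (7) = -1.000
  y = (12 - (-2)·1.000 - (-3)·1.000) / (6) = 2.833
  z = (-2 - (-3)·1.000 - (3)·1.000) / (10) = -0.200
Iteration 2:
  x = (-8 - (-2)·2.833 - (1)·-0.200) / (7) = -0.305
  y = (12 - (-2)·-1.000 - (-3)·-0.200) / (6) = 1.567
  z = (-2 - (-3)·-1.000 - (3)·2.833) / (10) = -1.350

(-0.305, 1.567, -1.350)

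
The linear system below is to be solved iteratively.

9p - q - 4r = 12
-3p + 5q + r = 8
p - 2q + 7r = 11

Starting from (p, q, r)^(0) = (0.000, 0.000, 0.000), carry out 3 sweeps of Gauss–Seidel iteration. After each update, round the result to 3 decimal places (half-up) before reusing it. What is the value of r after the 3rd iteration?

1.987

Iteration 1:
  p = (12 - (-1)·0.000 - (-4)·0.000) / (9) = 1.333
  q = (8 - (-3)·1.333 - (1)·0.000) / (5) = 2.400
  r = (11 - (1)·1.333 - (-2)·2.400) / (7) = 2.067
Iteration 2:
  p = (12 - (-1)·2.400 - (-4)·2.067) / (9) = 2.519
  q = (8 - (-3)·2.519 - (1)·2.067) / (5) = 2.698
  r = (11 - (1)·2.519 - (-2)·2.698) / (7) = 1.982
Iteration 3:
  p = (12 - (-1)·2.698 - (-4)·1.982) / (9) = 2.514
  q = (8 - (-3)·2.514 - (1)·1.982) / (5) = 2.712
  r = (11 - (1)·2.514 - (-2)·2.712) / (7) = 1.987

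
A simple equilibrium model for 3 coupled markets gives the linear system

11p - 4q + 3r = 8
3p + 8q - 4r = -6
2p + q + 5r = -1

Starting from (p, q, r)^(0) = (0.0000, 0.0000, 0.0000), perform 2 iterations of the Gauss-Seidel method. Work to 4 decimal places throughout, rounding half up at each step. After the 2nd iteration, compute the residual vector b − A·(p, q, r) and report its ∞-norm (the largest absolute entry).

0.5051

Iteration 1:
  p = (8 - (-4)·0.0000 - (3)·0.0000) / (11) = 0.7273
  q = (-6 - (3)·0.7273 - (-4)·0.0000) / (8) = -1.0227
  r = (-1 - (2)·0.7273 - (1)·-1.0227) / (5) = -0.2864
Iteration 2:
  p = (8 - (-4)·-1.0227 - (3)·-0.2864) / (11) = 0.4335
  q = (-6 - (3)·0.4335 - (-4)·-0.2864) / (8) = -1.0558
  r = (-1 - (2)·0.4335 - (1)·-1.0558) / (5) = -0.1622
Residual b − A·x = (-0.5051, 0.4971, -0.0002); ∞-norm = 0.5051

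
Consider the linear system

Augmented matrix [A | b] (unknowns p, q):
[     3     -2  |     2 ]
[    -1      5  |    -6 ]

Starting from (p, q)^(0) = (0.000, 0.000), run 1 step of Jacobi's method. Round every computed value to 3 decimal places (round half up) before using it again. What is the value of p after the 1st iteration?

Iteration 1:
  p = (2 - (-2)·0.000) / (3) = 0.667
  q = (-6 - (-1)·0.000) / (5) = -1.200

0.667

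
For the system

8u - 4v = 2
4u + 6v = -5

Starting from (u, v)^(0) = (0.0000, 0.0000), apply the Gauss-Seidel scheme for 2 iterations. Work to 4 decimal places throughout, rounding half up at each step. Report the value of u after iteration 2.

-0.2500

Iteration 1:
  u = (2 - (-4)·0.0000) / (8) = 0.2500
  v = (-5 - (4)·0.2500) / (6) = -1.0000
Iteration 2:
  u = (2 - (-4)·-1.0000) / (8) = -0.2500
  v = (-5 - (4)·-0.2500) / (6) = -0.6667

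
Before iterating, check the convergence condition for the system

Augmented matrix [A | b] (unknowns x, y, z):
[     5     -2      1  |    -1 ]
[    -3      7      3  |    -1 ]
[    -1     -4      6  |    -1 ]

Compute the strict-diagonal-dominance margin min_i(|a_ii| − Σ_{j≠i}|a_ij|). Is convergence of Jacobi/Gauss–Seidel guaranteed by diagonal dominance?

row 1: |5| − (2+1) = 2
row 2: |7| − (3+3) = 1
row 3: |6| − (1+4) = 1
minimum over rows = 1 → strictly diagonally dominant (convergence guaranteed)

1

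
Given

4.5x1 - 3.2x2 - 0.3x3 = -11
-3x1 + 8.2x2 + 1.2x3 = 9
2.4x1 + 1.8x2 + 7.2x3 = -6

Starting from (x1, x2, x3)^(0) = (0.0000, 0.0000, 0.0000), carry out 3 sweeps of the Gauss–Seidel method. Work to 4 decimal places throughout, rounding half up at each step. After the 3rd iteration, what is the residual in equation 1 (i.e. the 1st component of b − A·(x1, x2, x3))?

Iteration 1:
  x1 = (-11 - (-3.2)·0.0000 - (-0.3)·0.0000) / (4.5) = -2.4444
  x2 = (9 - (-3)·-2.4444 - (1.2)·0.0000) / (8.2) = 0.2033
  x3 = (-6 - (2.4)·-2.4444 - (1.8)·0.2033) / (7.2) = -0.0694
Iteration 2:
  x1 = (-11 - (-3.2)·0.2033 - (-0.3)·-0.0694) / (4.5) = -2.3045
  x2 = (9 - (-3)·-2.3045 - (1.2)·-0.0694) / (8.2) = 0.2646
  x3 = (-6 - (2.4)·-2.3045 - (1.8)·0.2646) / (7.2) = -0.1313
Iteration 3:
  x1 = (-11 - (-3.2)·0.2646 - (-0.3)·-0.1313) / (4.5) = -2.2650
  x2 = (9 - (-3)·-2.2650 - (1.2)·-0.1313) / (8.2) = 0.2881
  x3 = (-6 - (2.4)·-2.2650 - (1.8)·0.2881) / (7.2) = -0.1504
Residual b − A·x = (0.0693, 0.0231, 0.0003)

0.0693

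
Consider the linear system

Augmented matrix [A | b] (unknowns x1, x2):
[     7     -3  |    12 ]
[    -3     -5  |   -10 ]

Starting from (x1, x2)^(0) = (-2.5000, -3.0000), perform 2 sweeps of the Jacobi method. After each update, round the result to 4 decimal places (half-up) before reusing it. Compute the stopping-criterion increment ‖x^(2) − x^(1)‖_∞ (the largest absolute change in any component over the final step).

Iteration 1:
  x1 = (12 - (-3)·-3.0000) / (7) = 0.4286
  x2 = (-10 - (-3)·-2.5000) / (-5) = 3.5000
Iteration 2:
  x1 = (12 - (-3)·3.5000) / (7) = 3.2143
  x2 = (-10 - (-3)·0.4286) / (-5) = 1.7428
Change: (2.7857, -1.7572) → max |·| = 2.7857

2.7857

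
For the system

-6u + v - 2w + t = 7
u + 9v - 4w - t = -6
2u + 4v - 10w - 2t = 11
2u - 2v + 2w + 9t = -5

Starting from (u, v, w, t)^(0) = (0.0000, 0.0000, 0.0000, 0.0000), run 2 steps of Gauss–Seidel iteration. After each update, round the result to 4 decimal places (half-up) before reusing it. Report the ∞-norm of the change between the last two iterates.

0.7421

Iteration 1:
  u = (7 - (1)·0.0000 - (-2)·0.0000 - (1)·0.0000) / (-6) = -1.1667
  v = (-6 - (1)·-1.1667 - (-4)·0.0000 - (-1)·0.0000) / (9) = -0.5370
  w = (11 - (2)·-1.1667 - (4)·-0.5370 - (-2)·0.0000) / (-10) = -1.5481
  t = (-5 - (2)·-1.1667 - (-2)·-0.5370 - (2)·-1.5481) / (9) = -0.0716
Iteration 2:
  u = (7 - (1)·-0.5370 - (-2)·-1.5481 - (1)·-0.0716) / (-6) = -0.7521
  v = (-6 - (1)·-0.7521 - (-4)·-1.5481 - (-1)·-0.0716) / (9) = -1.2791
  w = (11 - (2)·-0.7521 - (4)·-1.2791 - (-2)·-0.0716) / (-10) = -1.7477
  t = (-5 - (2)·-0.7521 - (-2)·-1.2791 - (2)·-1.7477) / (9) = -0.2843
Change: (0.4146, -0.7421, -0.1996, -0.2127) → max |·| = 0.7421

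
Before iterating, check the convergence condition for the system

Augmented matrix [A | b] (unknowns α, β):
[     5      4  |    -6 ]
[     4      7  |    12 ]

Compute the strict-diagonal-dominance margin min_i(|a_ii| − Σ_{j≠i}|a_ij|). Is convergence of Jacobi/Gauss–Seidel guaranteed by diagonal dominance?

1

row 1: |5| − (4) = 1
row 2: |7| − (4) = 3
minimum over rows = 1 → strictly diagonally dominant (convergence guaranteed)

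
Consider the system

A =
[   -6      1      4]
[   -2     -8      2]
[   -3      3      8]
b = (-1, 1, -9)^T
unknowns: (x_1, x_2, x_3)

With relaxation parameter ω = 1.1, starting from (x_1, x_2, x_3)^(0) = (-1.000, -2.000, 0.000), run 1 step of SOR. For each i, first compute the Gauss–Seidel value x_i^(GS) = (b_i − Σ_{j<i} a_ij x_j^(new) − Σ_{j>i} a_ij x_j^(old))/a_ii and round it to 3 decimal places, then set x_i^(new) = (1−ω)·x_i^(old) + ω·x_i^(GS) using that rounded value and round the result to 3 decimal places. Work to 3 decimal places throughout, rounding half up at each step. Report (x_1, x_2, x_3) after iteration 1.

Iteration 1:
  x_1: GS value = (-1 - (1)·-2.000 - (4)·0.000) / (-6) = -0.167;  x_1 ← (1−ω)·-1.000 + ω·-0.167 = -0.084
  x_2: GS value = (1 - (-2)·-0.084 - (2)·0.000) / (-8) = -0.104;  x_2 ← (1−ω)·-2.000 + ω·-0.104 = 0.086
  x_3: GS value = (-9 - (-3)·-0.084 - (3)·0.086) / (8) = -1.189;  x_3 ← (1−ω)·0.000 + ω·-1.189 = -1.308

(-0.084, 0.086, -1.308)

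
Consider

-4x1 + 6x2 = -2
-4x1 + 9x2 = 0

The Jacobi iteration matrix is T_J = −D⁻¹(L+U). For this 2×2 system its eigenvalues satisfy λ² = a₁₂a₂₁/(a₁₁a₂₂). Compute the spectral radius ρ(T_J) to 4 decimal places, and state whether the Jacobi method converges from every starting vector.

a₁₂a₂₁/(a₁₁a₂₂) = (6)·(-4) / ((-4)·(9)) = 0.666667
ρ = √|0.666667| = √0.666667 = 0.8165
ρ < 1, so Jacobi converges

0.8165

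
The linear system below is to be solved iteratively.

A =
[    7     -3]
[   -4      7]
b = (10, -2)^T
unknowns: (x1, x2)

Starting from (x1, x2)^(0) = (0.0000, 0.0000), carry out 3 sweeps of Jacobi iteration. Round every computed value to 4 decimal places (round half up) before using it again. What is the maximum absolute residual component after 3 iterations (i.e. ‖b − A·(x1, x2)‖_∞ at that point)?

Iteration 1:
  x1 = (10 - (-3)·0.0000) / (7) = 1.4286
  x2 = (-2 - (-4)·0.0000) / (7) = -0.2857
Iteration 2:
  x1 = (10 - (-3)·-0.2857) / (7) = 1.3061
  x2 = (-2 - (-4)·1.4286) / (7) = 0.5306
Iteration 3:
  x1 = (10 - (-3)·0.5306) / (7) = 1.6560
  x2 = (-2 - (-4)·1.3061) / (7) = 0.4606
Residual b − A·x = (-0.2102, 1.3998); ∞-norm = 1.3998

1.3998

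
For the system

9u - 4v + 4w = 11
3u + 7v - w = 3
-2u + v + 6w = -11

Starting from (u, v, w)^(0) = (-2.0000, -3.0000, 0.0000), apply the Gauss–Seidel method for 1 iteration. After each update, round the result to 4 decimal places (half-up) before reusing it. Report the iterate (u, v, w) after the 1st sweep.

(-0.1111, 0.4762, -1.9497)

Iteration 1:
  u = (11 - (-4)·-3.0000 - (4)·0.0000) / (9) = -0.1111
  v = (3 - (3)·-0.1111 - (-1)·0.0000) / (7) = 0.4762
  w = (-11 - (-2)·-0.1111 - (1)·0.4762) / (6) = -1.9497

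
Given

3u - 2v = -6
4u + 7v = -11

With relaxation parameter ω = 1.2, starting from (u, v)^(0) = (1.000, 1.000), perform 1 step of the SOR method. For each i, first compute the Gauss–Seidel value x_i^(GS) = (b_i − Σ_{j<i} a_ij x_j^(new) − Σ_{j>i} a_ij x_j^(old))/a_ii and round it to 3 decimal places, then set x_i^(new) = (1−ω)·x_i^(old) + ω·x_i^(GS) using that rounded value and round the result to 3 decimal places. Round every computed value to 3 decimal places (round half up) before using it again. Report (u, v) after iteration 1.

Iteration 1:
  u: GS value = (-6 - (-2)·1.000) / (3) = -1.333;  u ← (1−ω)·1.000 + ω·-1.333 = -1.800
  v: GS value = (-11 - (4)·-1.800) / (7) = -0.543;  v ← (1−ω)·1.000 + ω·-0.543 = -0.852

(-1.800, -0.852)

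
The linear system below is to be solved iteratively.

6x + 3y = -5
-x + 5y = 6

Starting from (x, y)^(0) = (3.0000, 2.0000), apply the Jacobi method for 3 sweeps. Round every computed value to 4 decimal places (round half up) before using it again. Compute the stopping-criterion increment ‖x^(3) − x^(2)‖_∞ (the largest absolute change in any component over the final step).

0.4833

Iteration 1:
  x = (-5 - (3)·2.0000) / (6) = -1.8333
  y = (6 - (-1)·3.0000) / (5) = 1.8000
Iteration 2:
  x = (-5 - (3)·1.8000) / (6) = -1.7333
  y = (6 - (-1)·-1.8333) / (5) = 0.8333
Iteration 3:
  x = (-5 - (3)·0.8333) / (6) = -1.2500
  y = (6 - (-1)·-1.7333) / (5) = 0.8533
Change: (0.4833, 0.0200) → max |·| = 0.4833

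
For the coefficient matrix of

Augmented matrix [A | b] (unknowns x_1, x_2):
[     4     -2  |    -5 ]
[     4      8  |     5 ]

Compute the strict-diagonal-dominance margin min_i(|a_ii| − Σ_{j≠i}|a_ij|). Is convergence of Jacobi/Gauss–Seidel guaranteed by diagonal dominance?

row 1: |4| − (2) = 2
row 2: |8| − (4) = 4
minimum over rows = 2 → strictly diagonally dominant (convergence guaranteed)

2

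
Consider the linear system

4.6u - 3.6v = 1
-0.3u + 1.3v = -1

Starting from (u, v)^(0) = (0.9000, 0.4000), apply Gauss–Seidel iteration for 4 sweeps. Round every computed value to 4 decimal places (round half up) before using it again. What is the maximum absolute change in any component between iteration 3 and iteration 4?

0.0267

Iteration 1:
  u = (1 - (-3.6)·0.4000) / (4.6) = 0.5304
  v = (-1 - (-0.3)·0.5304) / (1.3) = -0.6468
Iteration 2:
  u = (1 - (-3.6)·-0.6468) / (4.6) = -0.2888
  v = (-1 - (-0.3)·-0.2888) / (1.3) = -0.8359
Iteration 3:
  u = (1 - (-3.6)·-0.8359) / (4.6) = -0.4368
  v = (-1 - (-0.3)·-0.4368) / (1.3) = -0.8700
Iteration 4:
  u = (1 - (-3.6)·-0.8700) / (4.6) = -0.4635
  v = (-1 - (-0.3)·-0.4635) / (1.3) = -0.8762
Change: (-0.0267, -0.0062) → max |·| = 0.0267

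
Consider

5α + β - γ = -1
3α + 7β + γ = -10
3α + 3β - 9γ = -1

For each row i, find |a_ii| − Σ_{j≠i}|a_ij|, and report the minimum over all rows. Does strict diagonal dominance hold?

3

row 1: |5| − (1+1) = 3
row 2: |7| − (3+1) = 3
row 3: |-9| − (3+3) = 3
minimum over rows = 3 → strictly diagonally dominant (convergence guaranteed)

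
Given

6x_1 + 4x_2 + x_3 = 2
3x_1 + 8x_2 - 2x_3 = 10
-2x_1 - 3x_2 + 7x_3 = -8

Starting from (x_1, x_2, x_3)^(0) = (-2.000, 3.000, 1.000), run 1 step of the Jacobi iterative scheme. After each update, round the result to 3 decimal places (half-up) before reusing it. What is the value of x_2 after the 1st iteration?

Iteration 1:
  x_1 = (2 - (4)·3.000 - (1)·1.000) / (6) = -1.833
  x_2 = (10 - (3)·-2.000 - (-2)·1.000) / (8) = 2.250
  x_3 = (-8 - (-2)·-2.000 - (-3)·3.000) / (7) = -0.429

2.250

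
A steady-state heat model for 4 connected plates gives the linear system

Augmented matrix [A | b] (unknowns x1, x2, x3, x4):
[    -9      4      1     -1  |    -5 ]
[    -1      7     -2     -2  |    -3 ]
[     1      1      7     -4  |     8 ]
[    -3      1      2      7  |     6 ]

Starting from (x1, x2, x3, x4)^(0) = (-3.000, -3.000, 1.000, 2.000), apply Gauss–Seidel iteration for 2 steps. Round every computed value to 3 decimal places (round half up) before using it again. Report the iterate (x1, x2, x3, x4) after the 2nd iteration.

(0.980, 0.319, 0.818, 0.998)

Iteration 1:
  x1 = (-5 - (4)·-3.000 - (1)·1.000 - (-1)·2.000) / (-9) = -0.889
  x2 = (-3 - (-1)·-0.889 - (-2)·1.000 - (-2)·2.000) / (7) = 0.302
  x3 = (8 - (1)·-0.889 - (1)·0.302 - (-4)·2.000) / (7) = 2.370
  x4 = (6 - (-3)·-0.889 - (1)·0.302 - (2)·2.370) / (7) = -0.244
Iteration 2:
  x1 = (-5 - (4)·0.302 - (1)·2.370 - (-1)·-0.244) / (-9) = 0.980
  x2 = (-3 - (-1)·0.980 - (-2)·2.370 - (-2)·-0.244) / (7) = 0.319
  x3 = (8 - (1)·0.980 - (1)·0.319 - (-4)·-0.244) / (7) = 0.818
  x4 = (6 - (-3)·0.980 - (1)·0.319 - (2)·0.818) / (7) = 0.998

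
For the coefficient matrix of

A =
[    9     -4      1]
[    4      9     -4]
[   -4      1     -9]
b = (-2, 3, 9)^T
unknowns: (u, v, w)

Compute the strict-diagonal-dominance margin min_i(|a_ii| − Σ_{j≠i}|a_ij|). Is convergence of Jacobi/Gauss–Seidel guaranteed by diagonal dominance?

1

row 1: |9| − (4+1) = 4
row 2: |9| − (4+4) = 1
row 3: |-9| − (4+1) = 4
minimum over rows = 1 → strictly diagonally dominant (convergence guaranteed)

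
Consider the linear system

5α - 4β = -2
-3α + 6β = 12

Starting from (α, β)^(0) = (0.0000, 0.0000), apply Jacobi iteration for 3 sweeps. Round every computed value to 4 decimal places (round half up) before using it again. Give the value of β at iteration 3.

2.6000

Iteration 1:
  α = (-2 - (-4)·0.0000) / (5) = -0.4000
  β = (12 - (-3)·0.0000) / (6) = 2.0000
Iteration 2:
  α = (-2 - (-4)·2.0000) / (5) = 1.2000
  β = (12 - (-3)·-0.4000) / (6) = 1.8000
Iteration 3:
  α = (-2 - (-4)·1.8000) / (5) = 1.0400
  β = (12 - (-3)·1.2000) / (6) = 2.6000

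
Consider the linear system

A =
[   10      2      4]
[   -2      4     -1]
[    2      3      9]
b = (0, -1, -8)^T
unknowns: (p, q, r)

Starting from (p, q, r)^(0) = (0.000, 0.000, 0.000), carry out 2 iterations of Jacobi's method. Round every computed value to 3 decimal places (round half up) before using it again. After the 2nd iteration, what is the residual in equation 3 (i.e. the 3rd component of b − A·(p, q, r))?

-0.142

Iteration 1:
  p = (0 - (2)·0.000 - (4)·0.000) / (10) = 0.000
  q = (-1 - (-2)·0.000 - (-1)·0.000) / (4) = -0.250
  r = (-8 - (2)·0.000 - (3)·0.000) / (9) = -0.889
Iteration 2:
  p = (0 - (2)·-0.250 - (4)·-0.889) / (10) = 0.406
  q = (-1 - (-2)·0.000 - (-1)·-0.889) / (4) = -0.472
  r = (-8 - (2)·0.000 - (3)·-0.250) / (9) = -0.806
Residual b − A·x = (0.108, 0.894, -0.142)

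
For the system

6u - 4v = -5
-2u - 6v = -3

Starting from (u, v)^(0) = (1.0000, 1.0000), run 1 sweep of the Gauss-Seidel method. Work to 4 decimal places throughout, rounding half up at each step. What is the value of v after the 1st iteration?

0.5556

Iteration 1:
  u = (-5 - (-4)·1.0000) / (6) = -0.1667
  v = (-3 - (-2)·-0.1667) / (-6) = 0.5556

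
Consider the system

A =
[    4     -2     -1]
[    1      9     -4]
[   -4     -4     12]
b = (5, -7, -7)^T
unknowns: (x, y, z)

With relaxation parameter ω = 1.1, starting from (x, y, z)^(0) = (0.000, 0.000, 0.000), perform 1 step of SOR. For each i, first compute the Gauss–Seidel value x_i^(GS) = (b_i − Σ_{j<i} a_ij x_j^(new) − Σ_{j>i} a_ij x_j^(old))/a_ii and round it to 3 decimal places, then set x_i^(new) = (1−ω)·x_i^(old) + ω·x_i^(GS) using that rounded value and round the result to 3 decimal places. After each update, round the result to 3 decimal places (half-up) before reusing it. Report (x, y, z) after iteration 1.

Iteration 1:
  x: GS value = (5 - (-2)·0.000 - (-1)·0.000) / (4) = 1.250;  x ← (1−ω)·0.000 + ω·1.250 = 1.375
  y: GS value = (-7 - (1)·1.375 - (-4)·0.000) / (9) = -0.931;  y ← (1−ω)·0.000 + ω·-0.931 = -1.024
  z: GS value = (-7 - (-4)·1.375 - (-4)·-1.024) / (12) = -0.466;  z ← (1−ω)·0.000 + ω·-0.466 = -0.513

(1.375, -1.024, -0.513)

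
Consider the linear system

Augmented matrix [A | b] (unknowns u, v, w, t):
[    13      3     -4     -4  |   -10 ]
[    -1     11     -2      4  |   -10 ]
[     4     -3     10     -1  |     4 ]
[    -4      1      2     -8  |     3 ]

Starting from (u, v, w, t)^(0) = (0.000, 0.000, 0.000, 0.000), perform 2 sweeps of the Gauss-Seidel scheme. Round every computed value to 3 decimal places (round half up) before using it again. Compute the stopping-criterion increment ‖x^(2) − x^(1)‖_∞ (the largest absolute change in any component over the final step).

0.350

Iteration 1:
  u = (-10 - (3)·0.000 - (-4)·0.000 - (-4)·0.000) / (13) = -0.769
  v = (-10 - (-1)·-0.769 - (-2)·0.000 - (4)·0.000) / (11) = -0.979
  w = (4 - (4)·-0.769 - (-3)·-0.979 - (-1)·0.000) / (10) = 0.414
  t = (3 - (-4)·-0.769 - (1)·-0.979 - (2)·0.414) / (-8) = -0.009
Iteration 2:
  u = (-10 - (3)·-0.979 - (-4)·0.414 - (-4)·-0.009) / (13) = -0.419
  v = (-10 - (-1)·-0.419 - (-2)·0.414 - (4)·-0.009) / (11) = -0.869
  w = (4 - (4)·-0.419 - (-3)·-0.869 - (-1)·-0.009) / (10) = 0.306
  t = (3 - (-4)·-0.419 - (1)·-0.869 - (2)·0.306) / (-8) = -0.198
Change: (0.350, 0.110, -0.108, -0.189) → max |·| = 0.350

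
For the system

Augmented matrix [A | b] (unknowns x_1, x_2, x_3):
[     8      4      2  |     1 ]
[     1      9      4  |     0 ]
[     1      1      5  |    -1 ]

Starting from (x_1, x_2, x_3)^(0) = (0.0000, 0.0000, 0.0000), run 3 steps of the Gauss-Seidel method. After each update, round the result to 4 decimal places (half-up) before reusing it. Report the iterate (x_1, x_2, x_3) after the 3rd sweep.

Iteration 1:
  x_1 = (1 - (4)·0.0000 - (2)·0.0000) / (8) = 0.1250
  x_2 = (0 - (1)·0.1250 - (4)·0.0000) / (9) = -0.0139
  x_3 = (-1 - (1)·0.1250 - (1)·-0.0139) / (5) = -0.2222
Iteration 2:
  x_1 = (1 - (4)·-0.0139 - (2)·-0.2222) / (8) = 0.1875
  x_2 = (0 - (1)·0.1875 - (4)·-0.2222) / (9) = 0.0779
  x_3 = (-1 - (1)·0.1875 - (1)·0.0779) / (5) = -0.2531
Iteration 3:
  x_1 = (1 - (4)·0.0779 - (2)·-0.2531) / (8) = 0.1493
  x_2 = (0 - (1)·0.1493 - (4)·-0.2531) / (9) = 0.0959
  x_3 = (-1 - (1)·0.1493 - (1)·0.0959) / (5) = -0.2490

(0.1493, 0.0959, -0.2490)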